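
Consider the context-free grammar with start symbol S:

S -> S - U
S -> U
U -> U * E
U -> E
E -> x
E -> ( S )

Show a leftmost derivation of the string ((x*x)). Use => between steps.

S => U => E => (S) => (U) => (E) => ((S)) => ((U)) => ((U*E)) => ((E*E)) => ((x*E)) => ((x*x))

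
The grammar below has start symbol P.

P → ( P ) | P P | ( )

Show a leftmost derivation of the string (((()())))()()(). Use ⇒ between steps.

P⇒PP⇒PPP⇒PPPP⇒(P)PPP⇒((P))PPP⇒(((P)))PPP⇒(((PP)))PPP⇒(((()P)))PPP⇒(((()())))PPP⇒(((()())))()PP⇒(((()())))()()P⇒(((()())))()()()

P ⇒ PP   [P → P P]
PP ⇒ PPP   [P → P P]
PPP ⇒ PPPP   [P → P P]
PPPP ⇒ (P)PPP   [P → ( P )]
(P)PPP ⇒ ((P))PPP   [P → ( P )]
((P))PPP ⇒ (((P)))PPP   [P → ( P )]
(((P)))PPP ⇒ (((PP)))PPP   [P → P P]
(((PP)))PPP ⇒ (((()P)))PPP   [P → ( )]
(((()P)))PPP ⇒ (((()())))PPP   [P → ( )]
(((()())))PPP ⇒ (((()())))()PP   [P → ( )]
(((()())))()PP ⇒ (((()())))()()P   [P → ( )]
(((()())))()()P ⇒ (((()())))()()()   [P → ( )]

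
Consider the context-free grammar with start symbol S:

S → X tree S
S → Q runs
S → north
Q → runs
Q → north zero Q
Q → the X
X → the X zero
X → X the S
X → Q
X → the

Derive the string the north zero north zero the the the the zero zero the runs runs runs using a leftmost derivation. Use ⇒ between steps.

S ⇒ Q runs   [S → Q runs]
Q runs ⇒ the X runs   [Q → the X]
the X runs ⇒ the Q runs   [X → Q]
the Q runs ⇒ the north zero Q runs   [Q → north zero Q]
the north zero Q runs ⇒ the north zero north zero Q runs   [Q → north zero Q]
the north zero north zero Q runs ⇒ the north zero north zero the X runs   [Q → the X]
the north zero north zero the X runs ⇒ the north zero north zero the X the S runs   [X → X the S]
the north zero north zero the X the S runs ⇒ the north zero north zero the the X zero the S runs   [X → the X zero]
the north zero north zero the the X zero the S runs ⇒ the north zero north zero the the the X zero zero the S runs   [X → the X zero]
the north zero north zero the the the X zero zero the S runs ⇒ the north zero north zero the the the the zero zero the S runs   [X → the]
the north zero north zero the the the the zero zero the S runs ⇒ the north zero north zero the the the the zero zero the Q runs runs   [S → Q runs]
the north zero north zero the the the the zero zero the Q runs runs ⇒ the north zero north zero the the the the zero zero the runs runs runs   [Q → runs]

S ⇒ Q runs ⇒ the X runs ⇒ the Q runs ⇒ the north zero Q runs ⇒ the north zero north zero Q runs ⇒ the north zero north zero the X runs ⇒ the north zero north zero the X the S runs ⇒ the north zero north zero the the X zero the S runs ⇒ the north zero north zero the the the X zero zero the S runs ⇒ the north zero north zero the the the the zero zero the S runs ⇒ the north zero north zero the the the the zero zero the Q runs runs ⇒ the north zero north zero the the the the zero zero the runs runs runs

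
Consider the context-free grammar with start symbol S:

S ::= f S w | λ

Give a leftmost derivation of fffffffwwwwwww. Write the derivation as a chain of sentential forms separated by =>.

S => fSw   [S ::= f S w]
fSw => ffSww   [S ::= f S w]
ffSww => fffSwww   [S ::= f S w]
fffSwww => ffffSwwww   [S ::= f S w]
ffffSwwww => fffffSwwwww   [S ::= f S w]
fffffSwwwww => ffffffSwwwwww   [S ::= f S w]
ffffffSwwwwww => fffffffSwwwwwww   [S ::= f S w]
fffffffSwwwwwww => fffffffwwwwwww   [S ::= λ]

S=>fSw=>ffSww=>fffSwww=>ffffSwwww=>fffffSwwwww=>ffffffSwwwwww=>fffffffSwwwwwww=>fffffffwwwwwww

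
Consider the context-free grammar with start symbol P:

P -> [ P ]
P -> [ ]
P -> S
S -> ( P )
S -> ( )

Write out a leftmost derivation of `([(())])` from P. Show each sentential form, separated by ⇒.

P ⇒ S   [P -> S]
S ⇒ (P)   [S -> ( P )]
(P) ⇒ ([P])   [P -> [ P ]]
([P]) ⇒ ([S])   [P -> S]
([S]) ⇒ ([(P)])   [S -> ( P )]
([(P)]) ⇒ ([(S)])   [P -> S]
([(S)]) ⇒ ([(())])   [S -> ( )]

P⇒S⇒(P)⇒([P])⇒([S])⇒([(P)])⇒([(S)])⇒([(())])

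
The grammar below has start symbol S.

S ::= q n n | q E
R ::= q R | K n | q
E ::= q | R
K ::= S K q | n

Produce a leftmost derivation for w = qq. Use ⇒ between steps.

S ⇒ qE ⇒ qR ⇒ qq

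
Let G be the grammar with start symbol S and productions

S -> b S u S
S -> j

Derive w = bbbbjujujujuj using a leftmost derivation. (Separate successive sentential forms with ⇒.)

S ⇒ bSuS   [S -> b S u S]
bSuS ⇒ bbSuSuS   [S -> b S u S]
bbSuSuS ⇒ bbbSuSuSuS   [S -> b S u S]
bbbSuSuSuS ⇒ bbbbSuSuSuSuS   [S -> b S u S]
bbbbSuSuSuSuS ⇒ bbbbjuSuSuSuS   [S -> j]
bbbbjuSuSuSuS ⇒ bbbbjujuSuSuS   [S -> j]
bbbbjujuSuSuS ⇒ bbbbjujujuSuS   [S -> j]
bbbbjujujuSuS ⇒ bbbbjujujujuS   [S -> j]
bbbbjujujujuS ⇒ bbbbjujujujuj   [S -> j]

S⇒bSuS⇒bbSuSuS⇒bbbSuSuSuS⇒bbbbSuSuSuSuS⇒bbbbjuSuSuSuS⇒bbbbjujuSuSuS⇒bbbbjujujuSuS⇒bbbbjujujujuS⇒bbbbjujujujuj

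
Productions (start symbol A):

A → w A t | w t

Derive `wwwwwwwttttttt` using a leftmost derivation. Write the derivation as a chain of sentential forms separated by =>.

A => wAt => wwAtt => wwwAttt => wwwwAtttt => wwwwwAttttt => wwwwwwAtttttt => wwwwwwwttttttt

A => wAt   [A → w A t]
wAt => wwAtt   [A → w A t]
wwAtt => wwwAttt   [A → w A t]
wwwAttt => wwwwAtttt   [A → w A t]
wwwwAtttt => wwwwwAttttt   [A → w A t]
wwwwwAttttt => wwwwwwAtttttt   [A → w A t]
wwwwwwAtttttt => wwwwwwwttttttt   [A → w t]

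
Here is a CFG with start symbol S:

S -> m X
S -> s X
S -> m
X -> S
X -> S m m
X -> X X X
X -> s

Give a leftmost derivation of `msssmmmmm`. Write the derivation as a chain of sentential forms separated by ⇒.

S ⇒ mX ⇒ mS ⇒ msX ⇒ msSmm ⇒ mssXmm ⇒ mssSmmmm ⇒ msssXmmmm ⇒ msssSmmmm ⇒ msssmmmmm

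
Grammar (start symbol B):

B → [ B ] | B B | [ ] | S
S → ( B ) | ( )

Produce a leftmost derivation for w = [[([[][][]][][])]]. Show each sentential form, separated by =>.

B=>[B]=>[[B]]=>[[S]]=>[[(B)]]=>[[(BB)]]=>[[(BBB)]]=>[[([B]BB)]]=>[[([BB]BB)]]=>[[([BBB]BB)]]=>[[([[]BB]BB)]]=>[[([[][]B]BB)]]=>[[([[][][]]BB)]]=>[[([[][][]][]B)]]=>[[([[][][]][][])]]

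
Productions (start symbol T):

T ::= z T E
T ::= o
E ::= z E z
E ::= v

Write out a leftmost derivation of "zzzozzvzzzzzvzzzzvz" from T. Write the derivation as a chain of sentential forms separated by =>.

T=>zTE=>zzTEE=>zzzTEEE=>zzzoEEE=>zzzozEzEE=>zzzozzEzzEE=>zzzozzvzzEE=>zzzozzvzzzEzE=>zzzozzvzzzzEzzE=>zzzozzvzzzzzEzzzE=>zzzozzvzzzzzvzzzE=>zzzozzvzzzzzvzzzzEz=>zzzozzvzzzzzvzzzzvz

T => zTE   [T ::= z T E]
zTE => zzTEE   [T ::= z T E]
zzTEE => zzzTEEE   [T ::= z T E]
zzzTEEE => zzzoEEE   [T ::= o]
zzzoEEE => zzzozEzEE   [E ::= z E z]
zzzozEzEE => zzzozzEzzEE   [E ::= z E z]
zzzozzEzzEE => zzzozzvzzEE   [E ::= v]
zzzozzvzzEE => zzzozzvzzzEzE   [E ::= z E z]
zzzozzvzzzEzE => zzzozzvzzzzEzzE   [E ::= z E z]
zzzozzvzzzzEzzE => zzzozzvzzzzzEzzzE   [E ::= z E z]
zzzozzvzzzzzEzzzE => zzzozzvzzzzzvzzzE   [E ::= v]
zzzozzvzzzzzvzzzE => zzzozzvzzzzzvzzzzEz   [E ::= z E z]
zzzozzvzzzzzvzzzzEz => zzzozzvzzzzzvzzzzvz   [E ::= v]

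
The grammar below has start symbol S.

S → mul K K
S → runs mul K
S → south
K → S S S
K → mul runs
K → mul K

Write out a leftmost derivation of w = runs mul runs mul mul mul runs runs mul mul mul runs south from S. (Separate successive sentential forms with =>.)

S => runs mul K   [S → runs mul K]
runs mul K => runs mul S S S   [K → S S S]
runs mul S S S => runs mul runs mul K S S   [S → runs mul K]
runs mul runs mul K S S => runs mul runs mul mul K S S   [K → mul K]
runs mul runs mul mul K S S => runs mul runs mul mul mul runs S S   [K → mul runs]
runs mul runs mul mul mul runs S S => runs mul runs mul mul mul runs runs mul K S   [S → runs mul K]
runs mul runs mul mul mul runs runs mul K S => runs mul runs mul mul mul runs runs mul mul K S   [K → mul K]
runs mul runs mul mul mul runs runs mul mul K S => runs mul runs mul mul mul runs runs mul mul mul runs S   [K → mul runs]
runs mul runs mul mul mul runs runs mul mul mul runs S => runs mul runs mul mul mul runs runs mul mul mul runs south   [S → south]

S => runs mul K => runs mul S S S => runs mul runs mul K S S => runs mul runs mul mul K S S => runs mul runs mul mul mul runs S S => runs mul runs mul mul mul runs runs mul K S => runs mul runs mul mul mul runs runs mul mul K S => runs mul runs mul mul mul runs runs mul mul mul runs S => runs mul runs mul mul mul runs runs mul mul mul runs south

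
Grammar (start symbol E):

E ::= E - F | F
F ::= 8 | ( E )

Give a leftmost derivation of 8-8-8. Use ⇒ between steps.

E ⇒ E-F ⇒ E-F-F ⇒ F-F-F ⇒ 8-F-F ⇒ 8-8-F ⇒ 8-8-8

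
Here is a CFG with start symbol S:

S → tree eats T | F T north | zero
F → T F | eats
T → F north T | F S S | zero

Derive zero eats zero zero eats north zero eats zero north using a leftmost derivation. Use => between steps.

S => F T north => T F T north => F north T F T north => T F north T F T north => F S S F north T F T north => T F S S F north T F T north => zero F S S F north T F T north => zero eats S S F north T F T north => zero eats zero S F north T F T north => zero eats zero zero F north T F T north => zero eats zero zero eats north T F T north => zero eats zero zero eats north zero F T north => zero eats zero zero eats north zero eats T north => zero eats zero zero eats north zero eats zero north

S => F T north   [S → F T north]
F T north => T F T north   [F → T F]
T F T north => F north T F T north   [T → F north T]
F north T F T north => T F north T F T north   [F → T F]
T F north T F T north => F S S F north T F T north   [T → F S S]
F S S F north T F T north => T F S S F north T F T north   [F → T F]
T F S S F north T F T north => zero F S S F north T F T north   [T → zero]
zero F S S F north T F T north => zero eats S S F north T F T north   [F → eats]
zero eats S S F north T F T north => zero eats zero S F north T F T north   [S → zero]
zero eats zero S F north T F T north => zero eats zero zero F north T F T north   [S → zero]
zero eats zero zero F north T F T north => zero eats zero zero eats north T F T north   [F → eats]
zero eats zero zero eats north T F T north => zero eats zero zero eats north zero F T north   [T → zero]
zero eats zero zero eats north zero F T north => zero eats zero zero eats north zero eats T north   [F → eats]
zero eats zero zero eats north zero eats T north => zero eats zero zero eats north zero eats zero north   [T → zero]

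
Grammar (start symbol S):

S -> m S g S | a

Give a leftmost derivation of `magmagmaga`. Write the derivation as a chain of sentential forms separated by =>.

S=>mSgS=>magS=>magmSgS=>magmagS=>magmagmSgS=>magmagmagS=>magmagmaga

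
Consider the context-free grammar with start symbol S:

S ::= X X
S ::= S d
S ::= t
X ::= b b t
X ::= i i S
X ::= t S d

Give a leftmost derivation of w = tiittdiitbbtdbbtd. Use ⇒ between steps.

S ⇒ Sd ⇒ XXd ⇒ tSdXd ⇒ tXXdXd ⇒ tiiSXdXd ⇒ tiiXXXdXd ⇒ tiitSdXXdXd ⇒ tiittdXXdXd ⇒ tiittdiiSXdXd ⇒ tiittdiitXdXd ⇒ tiittdiitbbtdXd ⇒ tiittdiitbbtdbbtd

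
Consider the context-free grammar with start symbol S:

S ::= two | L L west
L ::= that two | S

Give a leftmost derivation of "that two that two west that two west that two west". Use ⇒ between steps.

S ⇒ L L west ⇒ S L west ⇒ L L west L west ⇒ S L west L west ⇒ L L west L west L west ⇒ that two L west L west L west ⇒ that two that two west L west L west ⇒ that two that two west that two west L west ⇒ that two that two west that two west that two west

S ⇒ L L west   [S ::= L L west]
L L west ⇒ S L west   [L ::= S]
S L west ⇒ L L west L west   [S ::= L L west]
L L west L west ⇒ S L west L west   [L ::= S]
S L west L west ⇒ L L west L west L west   [S ::= L L west]
L L west L west L west ⇒ that two L west L west L west   [L ::= that two]
that two L west L west L west ⇒ that two that two west L west L west   [L ::= that two]
that two that two west L west L west ⇒ that two that two west that two west L west   [L ::= that two]
that two that two west that two west L west ⇒ that two that two west that two west that two west   [L ::= that two]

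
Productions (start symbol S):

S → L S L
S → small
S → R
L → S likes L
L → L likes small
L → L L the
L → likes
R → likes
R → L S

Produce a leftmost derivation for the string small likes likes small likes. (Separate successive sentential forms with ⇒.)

S ⇒ L S L ⇒ S likes L S L ⇒ small likes L S L ⇒ small likes likes S L ⇒ small likes likes small L ⇒ small likes likes small likes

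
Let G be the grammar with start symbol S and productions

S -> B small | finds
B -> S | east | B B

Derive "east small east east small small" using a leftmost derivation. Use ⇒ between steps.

S ⇒ B small ⇒ S small ⇒ B small small ⇒ B B small small ⇒ B B B small small ⇒ S B B small small ⇒ B small B B small small ⇒ east small B B small small ⇒ east small east B small small ⇒ east small east east small small

S ⇒ B small   [S -> B small]
B small ⇒ S small   [B -> S]
S small ⇒ B small small   [S -> B small]
B small small ⇒ B B small small   [B -> B B]
B B small small ⇒ B B B small small   [B -> B B]
B B B small small ⇒ S B B small small   [B -> S]
S B B small small ⇒ B small B B small small   [S -> B small]
B small B B small small ⇒ east small B B small small   [B -> east]
east small B B small small ⇒ east small east B small small   [B -> east]
east small east B small small ⇒ east small east east small small   [B -> east]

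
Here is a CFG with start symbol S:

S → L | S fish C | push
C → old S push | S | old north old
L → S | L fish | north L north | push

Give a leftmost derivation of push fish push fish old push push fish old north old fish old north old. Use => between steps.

S => S fish C => S fish C fish C => push fish C fish C => push fish S fish C => push fish S fish C fish C => push fish S fish C fish C fish C => push fish push fish C fish C fish C => push fish push fish old S push fish C fish C => push fish push fish old L push fish C fish C => push fish push fish old push push fish C fish C => push fish push fish old push push fish old north old fish C => push fish push fish old push push fish old north old fish old north old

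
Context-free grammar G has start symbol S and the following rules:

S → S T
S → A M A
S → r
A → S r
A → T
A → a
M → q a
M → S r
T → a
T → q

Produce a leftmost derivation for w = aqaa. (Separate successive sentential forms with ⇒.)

S ⇒ AMA   [S → A M A]
AMA ⇒ TMA   [A → T]
TMA ⇒ aMA   [T → a]
aMA ⇒ aqaA   [M → q a]
aqaA ⇒ aqaa   [A → a]

S ⇒ AMA ⇒ TMA ⇒ aMA ⇒ aqaA ⇒ aqaa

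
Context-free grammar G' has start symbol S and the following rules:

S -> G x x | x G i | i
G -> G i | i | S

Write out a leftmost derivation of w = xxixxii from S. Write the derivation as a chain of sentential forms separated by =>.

S=>xGi=>xSi=>xxGii=>xxSii=>xxGxxii=>xxixxii

S => xGi   [S -> x G i]
xGi => xSi   [G -> S]
xSi => xxGii   [S -> x G i]
xxGii => xxSii   [G -> S]
xxSii => xxGxxii   [S -> G x x]
xxGxxii => xxixxii   [G -> i]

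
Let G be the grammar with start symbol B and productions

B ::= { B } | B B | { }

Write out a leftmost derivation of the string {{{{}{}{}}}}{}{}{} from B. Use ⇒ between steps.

B ⇒ BB   [B ::= B B]
BB ⇒ BBB   [B ::= B B]
BBB ⇒ BBBB   [B ::= B B]
BBBB ⇒ {B}BBB   [B ::= { B }]
{B}BBB ⇒ {{B}}BBB   [B ::= { B }]
{{B}}BBB ⇒ {{{B}}}BBB   [B ::= { B }]
{{{B}}}BBB ⇒ {{{BB}}}BBB   [B ::= B B]
{{{BB}}}BBB ⇒ {{{BBB}}}BBB   [B ::= B B]
{{{BBB}}}BBB ⇒ {{{{}BB}}}BBB   [B ::= { }]
{{{{}BB}}}BBB ⇒ {{{{}{}B}}}BBB   [B ::= { }]
{{{{}{}B}}}BBB ⇒ {{{{}{}{}}}}BBB   [B ::= { }]
{{{{}{}{}}}}BBB ⇒ {{{{}{}{}}}}{}BB   [B ::= { }]
{{{{}{}{}}}}{}BB ⇒ {{{{}{}{}}}}{}{}B   [B ::= { }]
{{{{}{}{}}}}{}{}B ⇒ {{{{}{}{}}}}{}{}{}   [B ::= { }]

B⇒BB⇒BBB⇒BBBB⇒{B}BBB⇒{{B}}BBB⇒{{{B}}}BBB⇒{{{BB}}}BBB⇒{{{BBB}}}BBB⇒{{{{}BB}}}BBB⇒{{{{}{}B}}}BBB⇒{{{{}{}{}}}}BBB⇒{{{{}{}{}}}}{}BB⇒{{{{}{}{}}}}{}{}B⇒{{{{}{}{}}}}{}{}{}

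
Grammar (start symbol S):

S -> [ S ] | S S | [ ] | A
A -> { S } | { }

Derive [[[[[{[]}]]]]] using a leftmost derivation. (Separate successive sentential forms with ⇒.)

S ⇒ [S] ⇒ [[S]] ⇒ [[[S]]] ⇒ [[[[S]]]] ⇒ [[[[[S]]]]] ⇒ [[[[[A]]]]] ⇒ [[[[[{S}]]]]] ⇒ [[[[[{[]}]]]]]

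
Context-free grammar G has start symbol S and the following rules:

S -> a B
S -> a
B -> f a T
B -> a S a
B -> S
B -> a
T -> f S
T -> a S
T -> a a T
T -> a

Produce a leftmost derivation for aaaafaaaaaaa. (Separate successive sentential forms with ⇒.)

S ⇒ aB ⇒ aaSa ⇒ aaaBa ⇒ aaaSa ⇒ aaaaBa ⇒ aaaafaTa ⇒ aaaafaaSa ⇒ aaaafaaaBa ⇒ aaaafaaaaSaa ⇒ aaaafaaaaaaa

S ⇒ aB   [S -> a B]
aB ⇒ aaSa   [B -> a S a]
aaSa ⇒ aaaBa   [S -> a B]
aaaBa ⇒ aaaSa   [B -> S]
aaaSa ⇒ aaaaBa   [S -> a B]
aaaaBa ⇒ aaaafaTa   [B -> f a T]
aaaafaTa ⇒ aaaafaaSa   [T -> a S]
aaaafaaSa ⇒ aaaafaaaBa   [S -> a B]
aaaafaaaBa ⇒ aaaafaaaaSaa   [B -> a S a]
aaaafaaaaSaa ⇒ aaaafaaaaaaa   [S -> a]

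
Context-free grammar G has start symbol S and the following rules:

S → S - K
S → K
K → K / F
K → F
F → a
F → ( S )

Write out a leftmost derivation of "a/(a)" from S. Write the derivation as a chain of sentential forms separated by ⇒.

S ⇒ K ⇒ K/F ⇒ F/F ⇒ a/F ⇒ a/(S) ⇒ a/(K) ⇒ a/(F) ⇒ a/(a)

S ⇒ K   [S → K]
K ⇒ K/F   [K → K / F]
K/F ⇒ F/F   [K → F]
F/F ⇒ a/F   [F → a]
a/F ⇒ a/(S)   [F → ( S )]
a/(S) ⇒ a/(K)   [S → K]
a/(K) ⇒ a/(F)   [K → F]
a/(F) ⇒ a/(a)   [F → a]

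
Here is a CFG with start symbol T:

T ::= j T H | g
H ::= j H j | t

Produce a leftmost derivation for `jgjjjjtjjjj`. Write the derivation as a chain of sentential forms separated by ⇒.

T ⇒ jTH ⇒ jgH ⇒ jgjHj ⇒ jgjjHjj ⇒ jgjjjHjjj ⇒ jgjjjjHjjjj ⇒ jgjjjjtjjjj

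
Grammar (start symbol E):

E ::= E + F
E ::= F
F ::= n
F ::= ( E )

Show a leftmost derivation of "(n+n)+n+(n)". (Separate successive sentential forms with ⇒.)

E ⇒ E+F ⇒ E+F+F ⇒ F+F+F ⇒ (E)+F+F ⇒ (E+F)+F+F ⇒ (F+F)+F+F ⇒ (n+F)+F+F ⇒ (n+n)+F+F ⇒ (n+n)+n+F ⇒ (n+n)+n+(E) ⇒ (n+n)+n+(F) ⇒ (n+n)+n+(n)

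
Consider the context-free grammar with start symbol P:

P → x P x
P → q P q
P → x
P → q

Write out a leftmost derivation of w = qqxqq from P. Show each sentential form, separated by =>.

P => qPq => qqPqq => qqxqq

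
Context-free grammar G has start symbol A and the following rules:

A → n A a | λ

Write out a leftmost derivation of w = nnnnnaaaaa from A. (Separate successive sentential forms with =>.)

A => nAa => nnAaa => nnnAaaa => nnnnAaaaa => nnnnnAaaaaa => nnnnnaaaaa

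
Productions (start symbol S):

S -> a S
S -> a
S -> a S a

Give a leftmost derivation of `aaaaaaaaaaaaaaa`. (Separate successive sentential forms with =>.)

S => aSa => aaSaa => aaaSaa => aaaaSaa => aaaaaSaa => aaaaaaSaa => aaaaaaaSaaa => aaaaaaaaSaaaa => aaaaaaaaaSaaaa => aaaaaaaaaaSaaaa => aaaaaaaaaaaaaaa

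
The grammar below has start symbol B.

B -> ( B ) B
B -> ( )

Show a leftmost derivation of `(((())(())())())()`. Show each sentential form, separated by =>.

B => (B)B   [B -> ( B ) B]
(B)B => ((B)B)B   [B -> ( B ) B]
((B)B)B => (((B)B)B)B   [B -> ( B ) B]
(((B)B)B)B => (((())B)B)B   [B -> ( )]
(((())B)B)B => (((())(B)B)B)B   [B -> ( B ) B]
(((())(B)B)B)B => (((())(())B)B)B   [B -> ( )]
(((())(())B)B)B => (((())(())())B)B   [B -> ( )]
(((())(())())B)B => (((())(())())())B   [B -> ( )]
(((())(())())())B => (((())(())())())()   [B -> ( )]

B => (B)B => ((B)B)B => (((B)B)B)B => (((())B)B)B => (((())(B)B)B)B => (((())(())B)B)B => (((())(())())B)B => (((())(())())())B => (((())(())())())()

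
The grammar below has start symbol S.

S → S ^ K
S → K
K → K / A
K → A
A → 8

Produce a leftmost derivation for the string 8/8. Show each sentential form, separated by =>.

S => K => K/A => A/A => 8/A => 8/8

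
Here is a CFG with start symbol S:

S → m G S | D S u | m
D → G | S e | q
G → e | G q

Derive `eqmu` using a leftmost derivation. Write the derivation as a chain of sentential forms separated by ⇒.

S ⇒ DSu   [S → D S u]
DSu ⇒ GSu   [D → G]
GSu ⇒ GqSu   [G → G q]
GqSu ⇒ eqSu   [G → e]
eqSu ⇒ eqmu   [S → m]

S⇒DSu⇒GSu⇒GqSu⇒eqSu⇒eqmu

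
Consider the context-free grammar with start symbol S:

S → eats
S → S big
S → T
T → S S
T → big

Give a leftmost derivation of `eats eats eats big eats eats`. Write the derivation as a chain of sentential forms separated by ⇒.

S ⇒ T ⇒ S S ⇒ T S ⇒ S S S ⇒ S big S S ⇒ T big S S ⇒ S S big S S ⇒ T S big S S ⇒ S S S big S S ⇒ eats S S big S S ⇒ eats eats S big S S ⇒ eats eats eats big S S ⇒ eats eats eats big eats S ⇒ eats eats eats big eats eats

S ⇒ T   [S → T]
T ⇒ S S   [T → S S]
S S ⇒ T S   [S → T]
T S ⇒ S S S   [T → S S]
S S S ⇒ S big S S   [S → S big]
S big S S ⇒ T big S S   [S → T]
T big S S ⇒ S S big S S   [T → S S]
S S big S S ⇒ T S big S S   [S → T]
T S big S S ⇒ S S S big S S   [T → S S]
S S S big S S ⇒ eats S S big S S   [S → eats]
eats S S big S S ⇒ eats eats S big S S   [S → eats]
eats eats S big S S ⇒ eats eats eats big S S   [S → eats]
eats eats eats big S S ⇒ eats eats eats big eats S   [S → eats]
eats eats eats big eats S ⇒ eats eats eats big eats eats   [S → eats]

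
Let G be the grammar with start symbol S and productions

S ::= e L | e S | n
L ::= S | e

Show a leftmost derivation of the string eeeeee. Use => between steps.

S => eS   [S ::= e S]
eS => eeS   [S ::= e S]
eeS => eeeS   [S ::= e S]
eeeS => eeeeL   [S ::= e L]
eeeeL => eeeeS   [L ::= S]
eeeeS => eeeeeL   [S ::= e L]
eeeeeL => eeeeee   [L ::= e]

S => eS => eeS => eeeS => eeeeL => eeeeS => eeeeeL => eeeeee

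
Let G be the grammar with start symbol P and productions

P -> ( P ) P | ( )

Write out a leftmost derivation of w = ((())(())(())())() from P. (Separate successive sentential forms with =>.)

P => (P)P   [P -> ( P ) P]
(P)P => ((P)P)P   [P -> ( P ) P]
((P)P)P => ((())P)P   [P -> ( )]
((())P)P => ((())(P)P)P   [P -> ( P ) P]
((())(P)P)P => ((())(())P)P   [P -> ( )]
((())(())P)P => ((())(())(P)P)P   [P -> ( P ) P]
((())(())(P)P)P => ((())(())(())P)P   [P -> ( )]
((())(())(())P)P => ((())(())(())())P   [P -> ( )]
((())(())(())())P => ((())(())(())())()   [P -> ( )]

P => (P)P => ((P)P)P => ((())P)P => ((())(P)P)P => ((())(())P)P => ((())(())(P)P)P => ((())(())(())P)P => ((())(())(())())P => ((())(())(())())()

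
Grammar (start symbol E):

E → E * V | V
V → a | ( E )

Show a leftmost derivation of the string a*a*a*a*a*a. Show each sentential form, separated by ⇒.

E ⇒ E*V   [E → E * V]
E*V ⇒ E*V*V   [E → E * V]
E*V*V ⇒ E*V*V*V   [E → E * V]
E*V*V*V ⇒ E*V*V*V*V   [E → E * V]
E*V*V*V*V ⇒ E*V*V*V*V*V   [E → E * V]
E*V*V*V*V*V ⇒ V*V*V*V*V*V   [E → V]
V*V*V*V*V*V ⇒ a*V*V*V*V*V   [V → a]
a*V*V*V*V*V ⇒ a*a*V*V*V*V   [V → a]
a*a*V*V*V*V ⇒ a*a*a*V*V*V   [V → a]
a*a*a*V*V*V ⇒ a*a*a*a*V*V   [V → a]
a*a*a*a*V*V ⇒ a*a*a*a*a*V   [V → a]
a*a*a*a*a*V ⇒ a*a*a*a*a*a   [V → a]

E ⇒ E*V ⇒ E*V*V ⇒ E*V*V*V ⇒ E*V*V*V*V ⇒ E*V*V*V*V*V ⇒ V*V*V*V*V*V ⇒ a*V*V*V*V*V ⇒ a*a*V*V*V*V ⇒ a*a*a*V*V*V ⇒ a*a*a*a*V*V ⇒ a*a*a*a*a*V ⇒ a*a*a*a*a*a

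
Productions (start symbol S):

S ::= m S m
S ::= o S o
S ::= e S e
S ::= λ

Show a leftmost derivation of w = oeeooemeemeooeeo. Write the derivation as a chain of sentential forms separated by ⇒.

S ⇒ oSo   [S ::= o S o]
oSo ⇒ oeSeo   [S ::= e S e]
oeSeo ⇒ oeeSeeo   [S ::= e S e]
oeeSeeo ⇒ oeeoSoeeo   [S ::= o S o]
oeeoSoeeo ⇒ oeeooSooeeo   [S ::= o S o]
oeeooSooeeo ⇒ oeeooeSeooeeo   [S ::= e S e]
oeeooeSeooeeo ⇒ oeeooemSmeooeeo   [S ::= m S m]
oeeooemSmeooeeo ⇒ oeeooemeSemeooeeo   [S ::= e S e]
oeeooemeSemeooeeo ⇒ oeeooemeemeooeeo   [S ::= λ]

S ⇒ oSo ⇒ oeSeo ⇒ oeeSeeo ⇒ oeeoSoeeo ⇒ oeeooSooeeo ⇒ oeeooeSeooeeo ⇒ oeeooemSmeooeeo ⇒ oeeooemeSemeooeeo ⇒ oeeooemeemeooeeo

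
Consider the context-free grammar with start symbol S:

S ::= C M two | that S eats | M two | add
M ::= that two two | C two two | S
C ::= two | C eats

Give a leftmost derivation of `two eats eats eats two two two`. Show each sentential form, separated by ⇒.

S ⇒ M two ⇒ C two two two ⇒ C eats two two two ⇒ C eats eats two two two ⇒ C eats eats eats two two two ⇒ two eats eats eats two two two

S ⇒ M two   [S ::= M two]
M two ⇒ C two two two   [M ::= C two two]
C two two two ⇒ C eats two two two   [C ::= C eats]
C eats two two two ⇒ C eats eats two two two   [C ::= C eats]
C eats eats two two two ⇒ C eats eats eats two two two   [C ::= C eats]
C eats eats eats two two two ⇒ two eats eats eats two two two   [C ::= two]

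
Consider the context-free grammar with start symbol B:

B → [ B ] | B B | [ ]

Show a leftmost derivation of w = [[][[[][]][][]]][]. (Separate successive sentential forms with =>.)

B => BB => [B]B => [BB]B => [[]B]B => [[][B]]B => [[][BB]]B => [[][BBB]]B => [[][[B]BB]]B => [[][[BB]BB]]B => [[][[[]B]BB]]B => [[][[[][]]BB]]B => [[][[[][]][]B]]B => [[][[[][]][][]]]B => [[][[[][]][][]]][]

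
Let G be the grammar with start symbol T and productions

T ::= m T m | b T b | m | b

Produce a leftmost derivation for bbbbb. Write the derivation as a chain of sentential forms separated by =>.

T => bTb => bbTbb => bbbbb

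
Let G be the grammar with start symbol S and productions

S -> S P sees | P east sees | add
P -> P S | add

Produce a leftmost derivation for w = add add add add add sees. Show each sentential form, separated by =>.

S => S P sees => add P sees => add P S sees => add P S S sees => add P S S S sees => add add S S S sees => add add add S S sees => add add add add S sees => add add add add add sees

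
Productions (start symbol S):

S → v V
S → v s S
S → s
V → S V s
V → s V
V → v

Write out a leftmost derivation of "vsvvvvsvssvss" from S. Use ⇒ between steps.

S⇒vsS⇒vsvV⇒vsvSVs⇒vsvvVVs⇒vsvvvVs⇒vsvvvSVss⇒vsvvvvsSVss⇒vsvvvvsvsSVss⇒vsvvvvsvssVss⇒vsvvvvsvssvss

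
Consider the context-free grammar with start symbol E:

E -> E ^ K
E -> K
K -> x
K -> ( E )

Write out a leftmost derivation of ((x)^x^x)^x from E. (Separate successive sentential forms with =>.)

E=>E^K=>K^K=>(E)^K=>(E^K)^K=>(E^K^K)^K=>(K^K^K)^K=>((E)^K^K)^K=>((K)^K^K)^K=>((x)^K^K)^K=>((x)^x^K)^K=>((x)^x^x)^K=>((x)^x^x)^x

E => E^K   [E -> E ^ K]
E^K => K^K   [E -> K]
K^K => (E)^K   [K -> ( E )]
(E)^K => (E^K)^K   [E -> E ^ K]
(E^K)^K => (E^K^K)^K   [E -> E ^ K]
(E^K^K)^K => (K^K^K)^K   [E -> K]
(K^K^K)^K => ((E)^K^K)^K   [K -> ( E )]
((E)^K^K)^K => ((K)^K^K)^K   [E -> K]
((K)^K^K)^K => ((x)^K^K)^K   [K -> x]
((x)^K^K)^K => ((x)^x^K)^K   [K -> x]
((x)^x^K)^K => ((x)^x^x)^K   [K -> x]
((x)^x^x)^K => ((x)^x^x)^x   [K -> x]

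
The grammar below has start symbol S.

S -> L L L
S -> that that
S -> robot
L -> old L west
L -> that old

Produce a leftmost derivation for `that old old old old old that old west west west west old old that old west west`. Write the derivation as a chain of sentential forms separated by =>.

S => L L L => that old L L => that old old L west L => that old old old L west west L => that old old old old L west west west L => that old old old old old L west west west west L => that old old old old old that old west west west west L => that old old old old old that old west west west west old L west => that old old old old old that old west west west west old old L west west => that old old old old old that old west west west west old old that old west west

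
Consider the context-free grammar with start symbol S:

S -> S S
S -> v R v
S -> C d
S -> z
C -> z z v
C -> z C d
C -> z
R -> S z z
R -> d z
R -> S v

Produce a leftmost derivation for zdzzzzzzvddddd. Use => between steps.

S => SS   [S -> S S]
SS => CdS   [S -> C d]
CdS => zdS   [C -> z]
zdS => zdCd   [S -> C d]
zdCd => zdzCdd   [C -> z C d]
zdzCdd => zdzzCddd   [C -> z C d]
zdzzCddd => zdzzzCdddd   [C -> z C d]
zdzzzCdddd => zdzzzzCddddd   [C -> z C d]
zdzzzzCddddd => zdzzzzzzvddddd   [C -> z z v]

S => SS => CdS => zdS => zdCd => zdzCdd => zdzzCddd => zdzzzCdddd => zdzzzzCddddd => zdzzzzzzvddddd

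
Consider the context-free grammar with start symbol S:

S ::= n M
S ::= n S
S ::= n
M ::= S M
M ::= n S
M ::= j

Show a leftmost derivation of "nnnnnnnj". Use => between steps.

S => nS   [S ::= n S]
nS => nnS   [S ::= n S]
nnS => nnnS   [S ::= n S]
nnnS => nnnnM   [S ::= n M]
nnnnM => nnnnSM   [M ::= S M]
nnnnSM => nnnnnSM   [S ::= n S]
nnnnnSM => nnnnnnSM   [S ::= n S]
nnnnnnSM => nnnnnnnM   [S ::= n]
nnnnnnnM => nnnnnnnj   [M ::= j]

S=>nS=>nnS=>nnnS=>nnnnM=>nnnnSM=>nnnnnSM=>nnnnnnSM=>nnnnnnnM=>nnnnnnnj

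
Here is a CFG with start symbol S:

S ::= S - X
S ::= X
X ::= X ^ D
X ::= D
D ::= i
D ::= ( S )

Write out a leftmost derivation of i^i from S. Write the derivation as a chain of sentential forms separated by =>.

S => X => X^D => D^D => i^D => i^i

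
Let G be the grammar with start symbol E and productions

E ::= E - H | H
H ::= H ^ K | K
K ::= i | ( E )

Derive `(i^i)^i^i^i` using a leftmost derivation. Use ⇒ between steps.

E ⇒ H   [E ::= H]
H ⇒ H^K   [H ::= H ^ K]
H^K ⇒ H^K^K   [H ::= H ^ K]
H^K^K ⇒ H^K^K^K   [H ::= H ^ K]
H^K^K^K ⇒ K^K^K^K   [H ::= K]
K^K^K^K ⇒ (E)^K^K^K   [K ::= ( E )]
(E)^K^K^K ⇒ (H)^K^K^K   [E ::= H]
(H)^K^K^K ⇒ (H^K)^K^K^K   [H ::= H ^ K]
(H^K)^K^K^K ⇒ (K^K)^K^K^K   [H ::= K]
(K^K)^K^K^K ⇒ (i^K)^K^K^K   [K ::= i]
(i^K)^K^K^K ⇒ (i^i)^K^K^K   [K ::= i]
(i^i)^K^K^K ⇒ (i^i)^i^K^K   [K ::= i]
(i^i)^i^K^K ⇒ (i^i)^i^i^K   [K ::= i]
(i^i)^i^i^K ⇒ (i^i)^i^i^i   [K ::= i]

E⇒H⇒H^K⇒H^K^K⇒H^K^K^K⇒K^K^K^K⇒(E)^K^K^K⇒(H)^K^K^K⇒(H^K)^K^K^K⇒(K^K)^K^K^K⇒(i^K)^K^K^K⇒(i^i)^K^K^K⇒(i^i)^i^K^K⇒(i^i)^i^i^K⇒(i^i)^i^i^i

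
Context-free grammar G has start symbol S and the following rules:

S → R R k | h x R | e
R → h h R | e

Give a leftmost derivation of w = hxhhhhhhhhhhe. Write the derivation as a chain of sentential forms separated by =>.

S => hxR => hxhhR => hxhhhhR => hxhhhhhhR => hxhhhhhhhhR => hxhhhhhhhhhhR => hxhhhhhhhhhhe

S => hxR   [S → h x R]
hxR => hxhhR   [R → h h R]
hxhhR => hxhhhhR   [R → h h R]
hxhhhhR => hxhhhhhhR   [R → h h R]
hxhhhhhhR => hxhhhhhhhhR   [R → h h R]
hxhhhhhhhhR => hxhhhhhhhhhhR   [R → h h R]
hxhhhhhhhhhhR => hxhhhhhhhhhhe   [R → e]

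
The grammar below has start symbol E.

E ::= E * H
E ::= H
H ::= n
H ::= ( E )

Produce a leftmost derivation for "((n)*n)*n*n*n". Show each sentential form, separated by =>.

E => E*H   [E ::= E * H]
E*H => E*H*H   [E ::= E * H]
E*H*H => E*H*H*H   [E ::= E * H]
E*H*H*H => H*H*H*H   [E ::= H]
H*H*H*H => (E)*H*H*H   [H ::= ( E )]
(E)*H*H*H => (E*H)*H*H*H   [E ::= E * H]
(E*H)*H*H*H => (H*H)*H*H*H   [E ::= H]
(H*H)*H*H*H => ((E)*H)*H*H*H   [H ::= ( E )]
((E)*H)*H*H*H => ((H)*H)*H*H*H   [E ::= H]
((H)*H)*H*H*H => ((n)*H)*H*H*H   [H ::= n]
((n)*H)*H*H*H => ((n)*n)*H*H*H   [H ::= n]
((n)*n)*H*H*H => ((n)*n)*n*H*H   [H ::= n]
((n)*n)*n*H*H => ((n)*n)*n*n*H   [H ::= n]
((n)*n)*n*n*H => ((n)*n)*n*n*n   [H ::= n]

E => E*H => E*H*H => E*H*H*H => H*H*H*H => (E)*H*H*H => (E*H)*H*H*H => (H*H)*H*H*H => ((E)*H)*H*H*H => ((H)*H)*H*H*H => ((n)*H)*H*H*H => ((n)*n)*H*H*H => ((n)*n)*n*H*H => ((n)*n)*n*n*H => ((n)*n)*n*n*n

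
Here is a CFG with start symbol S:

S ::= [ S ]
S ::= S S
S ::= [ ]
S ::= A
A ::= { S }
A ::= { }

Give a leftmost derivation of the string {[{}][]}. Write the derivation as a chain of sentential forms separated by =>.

S => A => {S} => {SS} => {[S]S} => {[A]S} => {[{}]S} => {[{}][]}

S => A   [S ::= A]
A => {S}   [A ::= { S }]
{S} => {SS}   [S ::= S S]
{SS} => {[S]S}   [S ::= [ S ]]
{[S]S} => {[A]S}   [S ::= A]
{[A]S} => {[{}]S}   [A ::= { }]
{[{}]S} => {[{}][]}   [S ::= [ ]]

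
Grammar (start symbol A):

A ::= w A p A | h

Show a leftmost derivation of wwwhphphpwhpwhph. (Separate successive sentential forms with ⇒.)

A ⇒ wApA   [A ::= w A p A]
wApA ⇒ wwApApA   [A ::= w A p A]
wwApApA ⇒ wwwApApApA   [A ::= w A p A]
wwwApApApA ⇒ wwwhpApApA   [A ::= h]
wwwhpApApA ⇒ wwwhphpApA   [A ::= h]
wwwhphpApA ⇒ wwwhphphpA   [A ::= h]
wwwhphphpA ⇒ wwwhphphpwApA   [A ::= w A p A]
wwwhphphpwApA ⇒ wwwhphphpwhpA   [A ::= h]
wwwhphphpwhpA ⇒ wwwhphphpwhpwApA   [A ::= w A p A]
wwwhphphpwhpwApA ⇒ wwwhphphpwhpwhpA   [A ::= h]
wwwhphphpwhpwhpA ⇒ wwwhphphpwhpwhph   [A ::= h]

A⇒wApA⇒wwApApA⇒wwwApApApA⇒wwwhpApApA⇒wwwhphpApA⇒wwwhphphpA⇒wwwhphphpwApA⇒wwwhphphpwhpA⇒wwwhphphpwhpwApA⇒wwwhphphpwhpwhpA⇒wwwhphphpwhpwhph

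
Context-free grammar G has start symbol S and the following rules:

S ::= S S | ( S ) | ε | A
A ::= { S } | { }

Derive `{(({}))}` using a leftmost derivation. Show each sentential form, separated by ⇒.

S ⇒ A ⇒ {S} ⇒ {SS} ⇒ {(S)S} ⇒ {((S))S} ⇒ {((SS))S} ⇒ {((AS))S} ⇒ {(({S}S))S} ⇒ {(({}S))S} ⇒ {(({}))S} ⇒ {(({}))}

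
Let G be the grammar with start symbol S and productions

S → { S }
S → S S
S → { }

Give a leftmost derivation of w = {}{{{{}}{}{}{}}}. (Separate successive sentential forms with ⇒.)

S ⇒ SS   [S → S S]
SS ⇒ {}S   [S → { }]
{}S ⇒ {}{S}   [S → { S }]
{}{S} ⇒ {}{{S}}   [S → { S }]
{}{{S}} ⇒ {}{{SS}}   [S → S S]
{}{{SS}} ⇒ {}{{SSS}}   [S → S S]
{}{{SSS}} ⇒ {}{{SSSS}}   [S → S S]
{}{{SSSS}} ⇒ {}{{{S}SSS}}   [S → { S }]
{}{{{S}SSS}} ⇒ {}{{{{}}SSS}}   [S → { }]
{}{{{{}}SSS}} ⇒ {}{{{{}}{}SS}}   [S → { }]
{}{{{{}}{}SS}} ⇒ {}{{{{}}{}{}S}}   [S → { }]
{}{{{{}}{}{}S}} ⇒ {}{{{{}}{}{}{}}}   [S → { }]

S⇒SS⇒{}S⇒{}{S}⇒{}{{S}}⇒{}{{SS}}⇒{}{{SSS}}⇒{}{{SSSS}}⇒{}{{{S}SSS}}⇒{}{{{{}}SSS}}⇒{}{{{{}}{}SS}}⇒{}{{{{}}{}{}S}}⇒{}{{{{}}{}{}{}}}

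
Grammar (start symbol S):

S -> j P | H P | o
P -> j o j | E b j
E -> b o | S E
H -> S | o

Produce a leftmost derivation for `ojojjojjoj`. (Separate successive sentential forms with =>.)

S => HP   [S -> H P]
HP => SP   [H -> S]
SP => HPP   [S -> H P]
HPP => SPP   [H -> S]
SPP => HPPP   [S -> H P]
HPPP => SPPP   [H -> S]
SPPP => oPPP   [S -> o]
oPPP => ojojPP   [P -> j o j]
ojojPP => ojojjojP   [P -> j o j]
ojojjojP => ojojjojjoj   [P -> j o j]

S=>HP=>SP=>HPP=>SPP=>HPPP=>SPPP=>oPPP=>ojojPP=>ojojjojP=>ojojjojjoj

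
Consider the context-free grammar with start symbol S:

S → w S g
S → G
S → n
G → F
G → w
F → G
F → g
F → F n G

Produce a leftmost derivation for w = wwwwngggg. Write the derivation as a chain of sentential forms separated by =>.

S=>wSg=>wwSgg=>wwwSggg=>wwwwSgggg=>wwwwngggg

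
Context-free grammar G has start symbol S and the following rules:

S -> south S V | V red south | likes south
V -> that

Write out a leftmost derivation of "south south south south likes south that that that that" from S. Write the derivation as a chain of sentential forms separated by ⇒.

S ⇒ south S V ⇒ south south S V V ⇒ south south south S V V V ⇒ south south south south S V V V V ⇒ south south south south likes south V V V V ⇒ south south south south likes south that V V V ⇒ south south south south likes south that that V V ⇒ south south south south likes south that that that V ⇒ south south south south likes south that that that that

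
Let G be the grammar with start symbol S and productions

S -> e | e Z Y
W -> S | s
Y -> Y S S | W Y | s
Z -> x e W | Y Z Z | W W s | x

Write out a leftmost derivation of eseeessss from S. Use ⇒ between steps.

S ⇒ eZY   [S -> e Z Y]
eZY ⇒ eWWsY   [Z -> W W s]
eWWsY ⇒ esWsY   [W -> s]
esWsY ⇒ esSsY   [W -> S]
esSsY ⇒ eseZYsY   [S -> e Z Y]
eseZYsY ⇒ eseWWsYsY   [Z -> W W s]
eseWWsYsY ⇒ eseSWsYsY   [W -> S]
eseSWsYsY ⇒ eseeWsYsY   [S -> e]
eseeWsYsY ⇒ eseeSsYsY   [W -> S]
eseeSsYsY ⇒ eseeesYsY   [S -> e]
eseeesYsY ⇒ eseeesssY   [Y -> s]
eseeesssY ⇒ eseeessss   [Y -> s]

S ⇒ eZY ⇒ eWWsY ⇒ esWsY ⇒ esSsY ⇒ eseZYsY ⇒ eseWWsYsY ⇒ eseSWsYsY ⇒ eseeWsYsY ⇒ eseeSsYsY ⇒ eseeesYsY ⇒ eseeesssY ⇒ eseeessss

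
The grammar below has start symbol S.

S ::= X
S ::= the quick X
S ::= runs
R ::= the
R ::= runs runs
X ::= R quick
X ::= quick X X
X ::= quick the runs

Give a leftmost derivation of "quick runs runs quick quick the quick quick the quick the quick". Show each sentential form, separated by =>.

S => X => quick X X => quick R quick X => quick runs runs quick X => quick runs runs quick quick X X => quick runs runs quick quick R quick X => quick runs runs quick quick the quick X => quick runs runs quick quick the quick quick X X => quick runs runs quick quick the quick quick R quick X => quick runs runs quick quick the quick quick the quick X => quick runs runs quick quick the quick quick the quick R quick => quick runs runs quick quick the quick quick the quick the quick

S => X   [S ::= X]
X => quick X X   [X ::= quick X X]
quick X X => quick R quick X   [X ::= R quick]
quick R quick X => quick runs runs quick X   [R ::= runs runs]
quick runs runs quick X => quick runs runs quick quick X X   [X ::= quick X X]
quick runs runs quick quick X X => quick runs runs quick quick R quick X   [X ::= R quick]
quick runs runs quick quick R quick X => quick runs runs quick quick the quick X   [R ::= the]
quick runs runs quick quick the quick X => quick runs runs quick quick the quick quick X X   [X ::= quick X X]
quick runs runs quick quick the quick quick X X => quick runs runs quick quick the quick quick R quick X   [X ::= R quick]
quick runs runs quick quick the quick quick R quick X => quick runs runs quick quick the quick quick the quick X   [R ::= the]
quick runs runs quick quick the quick quick the quick X => quick runs runs quick quick the quick quick the quick R quick   [X ::= R quick]
quick runs runs quick quick the quick quick the quick R quick => quick runs runs quick quick the quick quick the quick the quick   [R ::= the]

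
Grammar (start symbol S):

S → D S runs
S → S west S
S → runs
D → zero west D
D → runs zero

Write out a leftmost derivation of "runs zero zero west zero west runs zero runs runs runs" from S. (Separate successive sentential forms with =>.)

S => D S runs => runs zero S runs => runs zero D S runs runs => runs zero zero west D S runs runs => runs zero zero west zero west D S runs runs => runs zero zero west zero west runs zero S runs runs => runs zero zero west zero west runs zero runs runs runs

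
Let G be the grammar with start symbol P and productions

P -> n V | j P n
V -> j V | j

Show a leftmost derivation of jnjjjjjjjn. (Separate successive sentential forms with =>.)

P => jPn => jnVn => jnjVn => jnjjVn => jnjjjVn => jnjjjjVn => jnjjjjjVn => jnjjjjjjVn => jnjjjjjjjn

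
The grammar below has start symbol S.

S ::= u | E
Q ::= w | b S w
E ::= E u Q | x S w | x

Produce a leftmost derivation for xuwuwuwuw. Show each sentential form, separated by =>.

S => E   [S ::= E]
E => EuQ   [E ::= E u Q]
EuQ => EuQuQ   [E ::= E u Q]
EuQuQ => EuQuQuQ   [E ::= E u Q]
EuQuQuQ => xSwuQuQuQ   [E ::= x S w]
xSwuQuQuQ => xuwuQuQuQ   [S ::= u]
xuwuQuQuQ => xuwuwuQuQ   [Q ::= w]
xuwuwuQuQ => xuwuwuwuQ   [Q ::= w]
xuwuwuwuQ => xuwuwuwuw   [Q ::= w]

S => E => EuQ => EuQuQ => EuQuQuQ => xSwuQuQuQ => xuwuQuQuQ => xuwuwuQuQ => xuwuwuwuQ => xuwuwuwuw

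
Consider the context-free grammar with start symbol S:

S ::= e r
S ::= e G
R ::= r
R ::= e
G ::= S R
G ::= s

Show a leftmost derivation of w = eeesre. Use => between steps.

S => eG   [S ::= e G]
eG => eSR   [G ::= S R]
eSR => eeGR   [S ::= e G]
eeGR => eeSRR   [G ::= S R]
eeSRR => eeeGRR   [S ::= e G]
eeeGRR => eeesRR   [G ::= s]
eeesRR => eeesrR   [R ::= r]
eeesrR => eeesre   [R ::= e]

S => eG => eSR => eeGR => eeSRR => eeeGRR => eeesRR => eeesrR => eeesre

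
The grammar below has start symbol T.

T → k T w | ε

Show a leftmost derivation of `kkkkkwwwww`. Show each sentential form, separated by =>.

T => kTw   [T → k T w]
kTw => kkTww   [T → k T w]
kkTww => kkkTwww   [T → k T w]
kkkTwww => kkkkTwwww   [T → k T w]
kkkkTwwww => kkkkkTwwwww   [T → k T w]
kkkkkTwwwww => kkkkkwwwww   [T → ε]

T => kTw => kkTww => kkkTwww => kkkkTwwww => kkkkkTwwwww => kkkkkwwwww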